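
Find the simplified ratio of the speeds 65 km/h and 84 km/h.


Ratio = 65:84
GCD = 1
Simplified = 65:84
Time ratio (same distance) = 84:65
Speed ratio = 65:84

65:84


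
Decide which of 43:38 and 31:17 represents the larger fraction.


43/38 = 1.1316
31/17 = 1.8235
1.1316 < 1.8235, so 43:38 is less
= 31:17

31:17


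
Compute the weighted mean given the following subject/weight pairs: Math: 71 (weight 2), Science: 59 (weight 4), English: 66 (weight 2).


Numerator = 71×2 + 59×4 + 66×2
= 142 + 236 + 132
= 510
Total weight = 8
Weighted avg = 510/8
= 63.75

63.75


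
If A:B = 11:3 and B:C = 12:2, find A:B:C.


Match B: multiply A:B by 12 → 132:36
Multiply B:C by 3 → 36:6
Combined: 132:36:6
GCD = 6
= 22:6:1

22:6:1


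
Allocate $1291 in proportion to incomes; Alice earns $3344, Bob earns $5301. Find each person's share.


Total income = 3344 + 5301 = $8645
Alice: $1291 × 3344/8645 = $499.38
Bob: $1291 × 5301/8645 = $791.62
= Alice: $499.38, Bob: $791.62

Alice: $499.38, Bob: $791.62


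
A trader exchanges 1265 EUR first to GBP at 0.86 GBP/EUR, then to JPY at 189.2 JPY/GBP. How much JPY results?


Step 1: 1265 EUR × 0.86 = 1087.90 GBP
Step 2: 1087.90 GBP × 189.2 = 205830.68 JPY
Implied rate EUR→JPY = 0.86 × 189.2 = 162.7120
= 205830.68 JPY

205830.68 JPY


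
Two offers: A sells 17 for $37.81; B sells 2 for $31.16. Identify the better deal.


Deal A: $37.81/17 = $2.2241/unit
Deal B: $31.16/2 = $15.5800/unit
A is cheaper per unit
= Deal A

Deal A


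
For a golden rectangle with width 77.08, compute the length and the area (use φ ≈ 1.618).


φ = (1 + √5) / 2 ≈ 1.618
Length = width × φ = 77.08 × 1.618 = 124.71544
≈ 124.72
Area = width × length = 77.08 × 124.71544 = 9613.0661152 ≈ 9613.07
= Length: 124.72, Area: 9613.07

Length: 124.72, Area: 9613.07


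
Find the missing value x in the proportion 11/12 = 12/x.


Cross multiply: 11 × x = 12 × 12
11x = 144
x = 144 / 11
= 13.09

13.09


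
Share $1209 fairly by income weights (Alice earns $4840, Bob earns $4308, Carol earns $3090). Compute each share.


Total income = 4840 + 4308 + 3090 = $12238
Alice: $1209 × 4840/12238 = $478.15
Bob: $1209 × 4308/12238 = $425.59
Carol: $1209 × 3090/12238 = $305.26
= Alice: $478.15, Bob: $425.59, Carol: $305.26

Alice: $478.15, Bob: $425.59, Carol: $305.26


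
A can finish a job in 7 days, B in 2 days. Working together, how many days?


Rate of A = 1/7 per day
Rate of B = 1/2 per day
Combined rate = 1/7 + 1/2 = 9/14 ≈ 0.6429 per day
Days = 1 / combined rate = 14/9
≈ 1.56 days

1.56 days


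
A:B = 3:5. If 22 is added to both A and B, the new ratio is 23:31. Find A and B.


Let A = 3k, B = 5k.
(3k + 22) / (5k + 22) = 23/31
Cross-multiply: 31(3k + 22) = 23(5k + 22)
93k + 682 = 115k + 506
93k - 115k = 506 - 682
-22k = -176
k = -176/-22 = 8
A = 3×8 = 24, B = 5×8 = 40
= A = 24, B = 40

A = 24, B = 40


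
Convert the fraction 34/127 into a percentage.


Percentage = (part / whole) × 100
= (34 / 127) × 100
≈ 26.77%

26.77%


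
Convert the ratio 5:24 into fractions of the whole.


Total parts = 5 + 24 = 29
First part: 5/29 = 5/29
Second part: 24/29 = 24/29
= 5/29 and 24/29

5/29 and 24/29


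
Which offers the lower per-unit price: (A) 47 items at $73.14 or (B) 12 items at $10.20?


Deal A: $73.14/47 = $1.5562/unit
Deal B: $10.20/12 = $0.8500/unit
B is cheaper per unit
= Deal B

Deal B


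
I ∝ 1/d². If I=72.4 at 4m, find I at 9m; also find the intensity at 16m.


I₁d₁² = I₂d₂²
I at 9m = 72.4 × (4/9)² = 72.4 × 16/81 = 1158.4/81 ≈ 14.3012
I at 16m = 72.4 × (4/16)² = 72.4 × 16/256 = 1158.4/256 = 4.5250
= 14.3012 and 4.5250

14.3012 and 4.5250


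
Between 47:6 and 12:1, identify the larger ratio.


47/6 = 7.8333
12/1 = 12.0000
7.8333 < 12.0000, so 47:6 is less
= 12:1

12:1


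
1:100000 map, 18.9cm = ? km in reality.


Real distance = map distance × scale
= 18.9cm × 100000
= 1890000 cm = 18900.0 m
= 18.900 km

18.900 km


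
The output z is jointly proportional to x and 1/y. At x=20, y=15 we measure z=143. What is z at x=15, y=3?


z = k·x/y
Solve for k using the known point: k = z·y/x = 143×15/20 = 2145/20 = 107.2500
Now evaluate at x=15, y=3:
z = k × 15 / 3 = (2145 × 15) / (20 × 3) = 32175/60
= 536.2500

536.2500


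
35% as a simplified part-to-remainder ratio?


35% means 35 parts out of 100; remainder = 65
Part : remainder = 35:65
GCD = 5
= 7:13

7:13


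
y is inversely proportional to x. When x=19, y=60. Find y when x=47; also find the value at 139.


Inverse proportion: x × y = constant
k = 19 × 60 = 1140
At x=47: k/47 = 24.26
At x=139: k/139 = 8.20
= 24.26 and 8.20

24.26 and 8.20


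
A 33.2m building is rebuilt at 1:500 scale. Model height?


Model size = real / scale
= 33.2 / 500
= 0.0664 m

0.0664 m


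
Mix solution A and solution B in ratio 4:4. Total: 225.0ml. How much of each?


Total parts = 4 + 4 = 8
solution A: 225.0 × 4/8 = 112.5ml
solution B: 225.0 × 4/8 = 112.5ml
= 112.5ml and 112.5ml

112.5ml and 112.5ml


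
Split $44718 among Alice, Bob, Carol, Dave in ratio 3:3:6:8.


Total parts = 3 + 3 + 6 + 8 = 20
Alice: 44718 × 3/20 = 6707.70
Bob: 44718 × 3/20 = 6707.70
Carol: 44718 × 6/20 = 13415.40
Dave: 44718 × 8/20 = 17887.20
= Alice: $6707.70, Bob: $6707.70, Carol: $13415.40, Dave: $17887.20

Alice: $6707.70, Bob: $6707.70, Carol: $13415.40, Dave: $17887.20


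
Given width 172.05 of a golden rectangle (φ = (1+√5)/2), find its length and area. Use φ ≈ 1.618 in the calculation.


φ = (1 + √5) / 2 ≈ 1.618
Length = width × φ = 172.05 × 1.618 = 278.3769
≈ 278.38
Area = width × length = 172.05 × 278.3769 = 47894.745645 ≈ 47894.75
= Length: 278.38, Area: 47894.75

Length: 278.38, Area: 47894.75


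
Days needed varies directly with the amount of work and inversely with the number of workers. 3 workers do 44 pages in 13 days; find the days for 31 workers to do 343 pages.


Days ∝ work / workers, so d₂ = d₁ × (m₁/m₂) × (w₂/w₁)
Workers factor (inverse): 3/31 ≈ 0.0968
Work factor (direct): 343/44 ≈ 7.7955
d₂ = 13 × 3/31 × 343/44 = (13 × 3 × 343) / (31 × 44) = 13377/1364
≈ 9.81 days

9.81 days


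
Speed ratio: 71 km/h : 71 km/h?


Ratio = 71:71
GCD = 71
Simplified = 1:1
Time ratio (same distance) = 1:1
Speed ratio = 1:1

1:1


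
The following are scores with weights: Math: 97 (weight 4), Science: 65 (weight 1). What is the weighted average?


Numerator = 97×4 + 65×1
= 388 + 65
= 453
Total weight = 5
Weighted avg = 453/5
= 90.60

90.60


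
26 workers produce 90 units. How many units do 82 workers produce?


Direct proportion: y/x = constant
k = 90/26 ≈ 3.4615
y₂ = k × 82 = 90 × 82 / 26 = 7380/26
≈ 283.85

283.85


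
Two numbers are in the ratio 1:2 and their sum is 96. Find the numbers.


Let A = 1k, B = 2k.
1k + 2k = 96
3k = 96 → k = 96/3 = 32
A = 1×32 = 32, B = 2×32 = 64
= A = 32, B = 64

A = 32, B = 64


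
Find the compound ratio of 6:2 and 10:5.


Compound ratio = (6×10) : (2×5)
= 60:10
GCD = 10
= 6:1

6:1


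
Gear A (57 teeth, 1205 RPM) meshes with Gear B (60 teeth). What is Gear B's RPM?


Gear ratio = 57:60 = 19:20
RPM_B = RPM_A × (teeth_A / teeth_B)
= 1205 × (57/60)
= 1144.8 RPM

1144.8 RPM


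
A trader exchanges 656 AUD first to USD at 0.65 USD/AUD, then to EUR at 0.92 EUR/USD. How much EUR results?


Step 1: 656 AUD × 0.65 = 426.40 USD
Step 2: 426.40 USD × 0.92 = 392.29 EUR
Implied rate AUD→EUR = 0.65 × 0.92 = 0.5980
= 392.29 EUR

392.29 EUR


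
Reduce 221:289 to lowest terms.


GCD(221, 289) = 17
221/17 : 289/17
= 13:17

13:17


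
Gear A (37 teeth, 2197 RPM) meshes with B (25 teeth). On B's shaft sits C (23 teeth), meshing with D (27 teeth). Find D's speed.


Stage 1: RPM_B = RPM_A × t_A/t_B = 2197 × 37/25 = 81289/25 = 3251.56
B and C share a shaft → RPM_C = RPM_B
Stage 2: RPM_D = RPM_C × t_C/t_D = RPM_A × (t_A×t_C)/(t_B×t_D)
Overall ratio = (37×23)/(25×27) = 851/675
RPM_D = 2197 × 851/675 = 1869647/675
≈ 2769.85 RPM

2769.85 RPM


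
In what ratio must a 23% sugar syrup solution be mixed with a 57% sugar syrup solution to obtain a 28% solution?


Let x parts of 23% mix with y parts of 57%.
23x + 57y = 28(x + y)
23x + 57y = 28x + 28y
x(23 - 28) = y(28 - 57)
x/y = (57 - 28)/(28 - 23) = 29/5
Simplify: 29:5
= 29:5

29:5


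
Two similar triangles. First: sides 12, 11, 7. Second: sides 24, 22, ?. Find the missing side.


Scale factor = 24/12 = 2
Missing side = 7 × 2
= 14.0

14.0


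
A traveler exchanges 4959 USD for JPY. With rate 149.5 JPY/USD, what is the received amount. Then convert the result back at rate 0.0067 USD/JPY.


Amount × rate = 4959 × 149.5 = 741370.50 JPY
Round-trip: 741370.50 × 0.0067 = 4967.18 USD
= 741370.50 JPY, then 4967.18 USD

741370.50 JPY, then 4967.18 USD


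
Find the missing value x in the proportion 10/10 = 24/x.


Cross multiply: 10 × x = 10 × 24
10x = 240
x = 240 / 10
= 24.00

24.00


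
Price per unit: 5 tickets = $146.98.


Unit rate = total / quantity
= 146.98 / 5
= $29.40 per unit

$29.40 per unit


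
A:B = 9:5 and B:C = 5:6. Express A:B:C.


Match B: multiply A:B by 5 → 45:25
Multiply B:C by 5 → 25:30
Combined: 45:25:30
GCD = 5
= 9:5:6

9:5:6


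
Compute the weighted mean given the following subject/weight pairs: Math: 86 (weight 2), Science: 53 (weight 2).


Numerator = 86×2 + 53×2
= 172 + 106
= 278
Total weight = 4
Weighted avg = 278/4
= 69.50

69.50


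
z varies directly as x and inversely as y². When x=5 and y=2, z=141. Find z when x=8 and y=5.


z = k·x/y²
Solve for k using the known point: k = z·y²/x = 141×4/5 = 564/5 = 112.8000
Now evaluate at x=8, y=5:
z = k × 8 / 25 = (564 × 8) / (5 × 25) = 4512/125
= 36.0960

36.0960


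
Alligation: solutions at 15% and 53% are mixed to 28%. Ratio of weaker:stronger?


Let x parts of 15% mix with y parts of 53%.
15x + 53y = 28(x + y)
15x + 53y = 28x + 28y
x(15 - 28) = y(28 - 53)
x/y = (53 - 28)/(28 - 15) = 25/13
Simplify: 25:13
= 25:13

25:13


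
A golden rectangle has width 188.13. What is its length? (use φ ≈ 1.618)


φ = (1 + √5) / 2 ≈ 1.618
Length = width × φ = 188.13 × 1.618 = 304.39434
≈ 304.39

304.39


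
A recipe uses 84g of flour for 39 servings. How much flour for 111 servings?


Direct proportion: y/x = constant
k = 84/39 ≈ 2.1538
y₂ = k × 111 = 84 × 111 / 39 = 9324/39
≈ 239.08

239.08


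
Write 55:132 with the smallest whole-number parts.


GCD(55, 132) = 11
55/11 : 132/11
= 5:12

5:12


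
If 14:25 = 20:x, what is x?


Cross multiply: 14 × x = 25 × 20
14x = 500
x = 500 / 14
= 35.71

35.71


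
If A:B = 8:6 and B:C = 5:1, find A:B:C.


Match B: multiply A:B by 5 → 40:30
Multiply B:C by 6 → 30:6
Combined: 40:30:6
GCD = 2
= 20:15:3

20:15:3


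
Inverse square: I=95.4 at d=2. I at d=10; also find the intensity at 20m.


I₁d₁² = I₂d₂²
I at 10m = 95.4 × (2/10)² = 95.4 × 4/100 = 381.6/100 = 3.8160
I at 20m = 95.4 × (2/20)² = 95.4 × 4/400 = 381.6/400 = 0.9540
= 3.8160 and 0.9540

3.8160 and 0.9540


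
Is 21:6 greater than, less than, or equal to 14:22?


21/6 = 3.5000
14/22 = 0.6364
3.5000 > 0.6364, so 21:6 is greater
= greater than

greater than


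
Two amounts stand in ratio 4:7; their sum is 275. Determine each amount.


Let A = 4k, B = 7k.
4k + 7k = 275
11k = 275 → k = 275/11 = 25
A = 4×25 = 100, B = 7×25 = 175
= A = 100, B = 175

A = 100, B = 175


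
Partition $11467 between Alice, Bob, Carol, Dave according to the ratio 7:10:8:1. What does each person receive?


Total parts = 7 + 10 + 8 + 1 = 26
Alice: 11467 × 7/26 = 3087.27
Bob: 11467 × 10/26 = 4410.38
Carol: 11467 × 8/26 = 3528.31
Dave: 11467 × 1/26 = 441.04
= Alice: $3087.27, Bob: $4410.38, Carol: $3528.31, Dave: $441.04

Alice: $3087.27, Bob: $4410.38, Carol: $3528.31, Dave: $441.04


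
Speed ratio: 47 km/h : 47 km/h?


Ratio = 47:47
GCD = 47
Simplified = 1:1
Time ratio (same distance) = 1:1
Speed ratio = 1:1

1:1


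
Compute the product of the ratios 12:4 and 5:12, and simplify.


Compound ratio = (12×5) : (4×12)
= 60:48
GCD = 12
= 5:4

5:4


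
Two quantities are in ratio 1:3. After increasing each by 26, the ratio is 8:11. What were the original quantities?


Let A = 1k, B = 3k.
(1k + 26) / (3k + 26) = 8/11
Cross-multiply: 11(1k + 26) = 8(3k + 26)
11k + 286 = 24k + 208
11k - 24k = 208 - 286
-13k = -78
k = -78/-13 = 6
A = 1×6 = 6, B = 3×6 = 18
= A = 6, B = 18

A = 6, B = 18


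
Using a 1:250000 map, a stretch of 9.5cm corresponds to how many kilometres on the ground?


Real distance = map distance × scale
= 9.5cm × 250000
= 2375000 cm = 23750.0 m
= 23.750 km

23.750 km


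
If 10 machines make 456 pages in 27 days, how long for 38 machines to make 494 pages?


Days ∝ work / workers, so d₂ = d₁ × (m₁/m₂) × (w₂/w₁)
Workers factor (inverse): 10/38 ≈ 0.2632
Work factor (direct): 494/456 ≈ 1.0833
d₂ = 27 × 10/38 × 494/456 = (27 × 10 × 494) / (38 × 456) = 133380/17328
≈ 7.70 days

7.70 days


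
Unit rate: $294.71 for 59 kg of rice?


Unit rate = total / quantity
= 294.71 / 59
= $5.00 per unit

$5.00 per unit


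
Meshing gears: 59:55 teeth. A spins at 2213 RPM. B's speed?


Gear ratio = 59:55 = 59:55
RPM_B = RPM_A × (teeth_A / teeth_B)
= 2213 × (59/55)
= 2373.9 RPM

2373.9 RPM


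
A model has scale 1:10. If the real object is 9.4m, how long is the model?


Model size = real / scale
= 9.4 / 10
= 0.9400 m

0.9400 m


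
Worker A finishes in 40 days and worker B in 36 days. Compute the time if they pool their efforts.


Rate of A = 1/40 per day
Rate of B = 1/36 per day
Combined rate = 1/40 + 1/36 = 76/1440 ≈ 0.0528 per day
Days = 1 / combined rate = 1440/76
≈ 18.95 days

18.95 days


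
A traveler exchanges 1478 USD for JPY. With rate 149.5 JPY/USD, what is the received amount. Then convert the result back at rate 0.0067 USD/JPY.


Amount × rate = 1478 × 149.5 = 220961.00 JPY
Round-trip: 220961.00 × 0.0067 = 1480.44 USD
= 220961.00 JPY, then 1480.44 USD

220961.00 JPY, then 1480.44 USD


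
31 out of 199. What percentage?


Percentage = (part / whole) × 100
= (31 / 199) × 100
≈ 15.58%

15.58%


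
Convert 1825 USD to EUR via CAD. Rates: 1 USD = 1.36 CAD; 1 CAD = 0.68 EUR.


Step 1: 1825 USD × 1.36 = 2482.00 CAD
Step 2: 2482.00 CAD × 0.68 = 1687.76 EUR
Implied rate USD→EUR = 1.36 × 0.68 = 0.9248
= 1687.76 EUR

1687.76 EUR


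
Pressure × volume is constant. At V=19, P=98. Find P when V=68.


Inverse proportion: x × y = constant
k = 19 × 98 = 1862
y₂ = k / 68 = 1862 / 68
= 27.38

27.38


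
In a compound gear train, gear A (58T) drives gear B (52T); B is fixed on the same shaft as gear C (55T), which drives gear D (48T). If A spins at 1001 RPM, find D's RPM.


Stage 1: RPM_B = RPM_A × t_A/t_B = 1001 × 58/52 = 58058/52 = 1116.50
B and C share a shaft → RPM_C = RPM_B
Stage 2: RPM_D = RPM_C × t_C/t_D = RPM_A × (t_A×t_C)/(t_B×t_D)
Overall ratio = (58×55)/(52×48) = 3190/2496
RPM_D = 1001 × 3190/2496 = 3193190/2496
≈ 1279.32 RPM

1279.32 RPM


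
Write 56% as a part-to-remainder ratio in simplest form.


56% means 56 parts out of 100; remainder = 44
Part : remainder = 56:44
GCD = 4
= 14:11

14:11


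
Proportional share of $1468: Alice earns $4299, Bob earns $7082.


Total income = 4299 + 7082 = $11381
Alice: $1468 × 4299/11381 = $554.51
Bob: $1468 × 7082/11381 = $913.49
= Alice: $554.51, Bob: $913.49

Alice: $554.51, Bob: $913.49


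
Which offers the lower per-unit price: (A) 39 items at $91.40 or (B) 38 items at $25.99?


Deal A: $91.40/39 = $2.3436/unit
Deal B: $25.99/38 = $0.6839/unit
B is cheaper per unit
= Deal B

Deal B


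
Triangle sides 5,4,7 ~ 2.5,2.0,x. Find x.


Scale factor = 2.5/5 = 0.5
Missing side = 7 × 0.5
= 3.5

3.5


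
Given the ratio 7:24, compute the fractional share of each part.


Total parts = 7 + 24 = 31
First part: 7/31 = 7/31
Second part: 24/31 = 24/31
= 7/31 and 24/31

7/31 and 24/31


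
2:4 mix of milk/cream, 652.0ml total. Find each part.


Total parts = 2 + 4 = 6
milk: 652.0 × 2/6 = 217.3ml
cream: 652.0 × 4/6 = 434.7ml
= 217.3ml and 434.7ml

217.3ml and 434.7ml


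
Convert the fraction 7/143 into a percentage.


Percentage = (part / whole) × 100
= (7 / 143) × 100
≈ 4.90%

4.90%


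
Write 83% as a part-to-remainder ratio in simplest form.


83% means 83 parts out of 100; remainder = 17
Part : remainder = 83:17
GCD = 1
= 83:17

83:17


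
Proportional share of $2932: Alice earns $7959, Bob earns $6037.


Total income = 7959 + 6037 = $13996
Alice: $2932 × 7959/13996 = $1667.32
Bob: $2932 × 6037/13996 = $1264.68
= Alice: $1667.32, Bob: $1264.68

Alice: $1667.32, Bob: $1264.68


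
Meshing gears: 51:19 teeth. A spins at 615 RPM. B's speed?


Gear ratio = 51:19 = 51:19
RPM_B = RPM_A × (teeth_A / teeth_B)
= 615 × (51/19)
= 1650.8 RPM

1650.8 RPM


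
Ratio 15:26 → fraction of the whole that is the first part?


Total parts = 15 + 26 = 41
First part: 15/41 = 15/41
= 15/41

15/41


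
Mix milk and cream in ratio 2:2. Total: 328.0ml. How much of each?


Total parts = 2 + 2 = 4
milk: 328.0 × 2/4 = 164.0ml
cream: 328.0 × 2/4 = 164.0ml
= 164.0ml and 164.0ml

164.0ml and 164.0ml


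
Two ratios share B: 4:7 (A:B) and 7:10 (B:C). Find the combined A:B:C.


Match B: multiply A:B by 7 → 28:49
Multiply B:C by 7 → 49:70
Combined: 28:49:70
GCD = 7
= 4:7:10

4:7:10


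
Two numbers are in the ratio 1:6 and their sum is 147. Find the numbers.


Let A = 1k, B = 6k.
1k + 6k = 147
7k = 147 → k = 147/7 = 21
A = 1×21 = 21, B = 6×21 = 126
= A = 21, B = 126

A = 21, B = 126


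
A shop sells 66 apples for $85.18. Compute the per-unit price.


Unit rate = total / quantity
= 85.18 / 66
= $1.29 per unit

$1.29 per unit


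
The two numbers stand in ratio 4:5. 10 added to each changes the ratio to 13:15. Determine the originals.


Let A = 4k, B = 5k.
(4k + 10) / (5k + 10) = 13/15
Cross-multiply: 15(4k + 10) = 13(5k + 10)
60k + 150 = 65k + 130
60k - 65k = 130 - 150
-5k = -20
k = -20/-5 = 4
A = 4×4 = 16, B = 5×4 = 20
= A = 16, B = 20

A = 16, B = 20


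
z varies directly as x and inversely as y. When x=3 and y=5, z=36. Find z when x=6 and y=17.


z = k·x/y
Solve for k using the known point: k = z·y/x = 36×5/3 = 180/3 = 60.0000
Now evaluate at x=6, y=17:
z = k × 6 / 17 = (180 × 6) / (3 × 17) = 1080/51
≈ 21.1765

21.1765


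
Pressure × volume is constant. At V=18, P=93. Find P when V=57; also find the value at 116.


Inverse proportion: x × y = constant
k = 18 × 93 = 1674
At x=57: k/57 = 29.37
At x=116: k/116 = 14.43
= 29.37 and 14.43

29.37 and 14.43


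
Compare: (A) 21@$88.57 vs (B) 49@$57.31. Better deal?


Deal A: $88.57/21 = $4.2176/unit
Deal B: $57.31/49 = $1.1696/unit
B is cheaper per unit
= Deal B

Deal B


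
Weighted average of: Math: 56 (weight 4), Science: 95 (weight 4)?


Numerator = 56×4 + 95×4
= 224 + 380
= 604
Total weight = 8
Weighted avg = 604/8
= 75.50

75.50


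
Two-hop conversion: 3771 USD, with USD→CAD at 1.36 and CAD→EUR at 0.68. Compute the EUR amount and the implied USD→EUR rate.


Step 1: 3771 USD × 1.36 = 5128.56 CAD
Step 2: 5128.56 CAD × 0.68 = 3487.42 EUR
Implied rate USD→EUR = 1.36 × 0.68 = 0.9248
= 3487.42 EUR; implied rate 0.9248 EUR/USD

3487.42 EUR; implied rate 0.9248 EUR/USD


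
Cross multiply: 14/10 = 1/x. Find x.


Cross multiply: 14 × x = 10 × 1
14x = 10
x = 10 / 14
= 0.71

0.71


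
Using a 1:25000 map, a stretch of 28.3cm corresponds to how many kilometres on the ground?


Real distance = map distance × scale
= 28.3cm × 25000
= 707500 cm = 7075.0 m
= 7.075 km

7.075 km


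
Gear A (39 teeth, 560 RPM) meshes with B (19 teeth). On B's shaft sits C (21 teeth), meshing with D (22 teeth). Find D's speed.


Stage 1: RPM_B = RPM_A × t_A/t_B = 560 × 39/19 = 21840/19 ≈ 1149.47
B and C share a shaft → RPM_C = RPM_B
Stage 2: RPM_D = RPM_C × t_C/t_D = RPM_A × (t_A×t_C)/(t_B×t_D)
Overall ratio = (39×21)/(19×22) = 819/418
RPM_D = 560 × 819/418 = 458640/418
≈ 1097.22 RPM

1097.22 RPM


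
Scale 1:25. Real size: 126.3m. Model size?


Model size = real / scale
= 126.3 / 25
= 5.0520 m

5.0520 m


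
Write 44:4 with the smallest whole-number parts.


GCD(44, 4) = 4
44/4 : 4/4
= 11:1

11:1


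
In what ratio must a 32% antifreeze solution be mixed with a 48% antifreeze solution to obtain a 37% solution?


Let x parts of 32% mix with y parts of 48%.
32x + 48y = 37(x + y)
32x + 48y = 37x + 37y
x(32 - 37) = y(37 - 48)
x/y = (48 - 37)/(37 - 32) = 11/5
Simplify: 11:5
= 11:5

11:5


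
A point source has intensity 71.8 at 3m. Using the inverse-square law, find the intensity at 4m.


I₁d₁² = I₂d₂²
I₂ = I₁ × (d₁/d₂)²
= 71.8 × (3/4)²
= 71.8 × 9/16
= 646.2/16
= 40.3875

40.3875


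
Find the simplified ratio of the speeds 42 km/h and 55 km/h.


Ratio = 42:55
GCD = 1
Simplified = 42:55
Time ratio (same distance) = 55:42
Speed ratio = 42:55

42:55


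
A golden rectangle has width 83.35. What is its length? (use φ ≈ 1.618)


φ = (1 + √5) / 2 ≈ 1.618
Length = width × φ = 83.35 × 1.618 = 134.8603
≈ 134.86

134.86


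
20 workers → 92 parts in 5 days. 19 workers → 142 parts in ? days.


Days ∝ work / workers, so d₂ = d₁ × (m₁/m₂) × (w₂/w₁)
Workers factor (inverse): 20/19 ≈ 1.0526
Work factor (direct): 142/92 ≈ 1.5435
d₂ = 5 × 20/19 × 142/92 = (5 × 20 × 142) / (19 × 92) = 14200/1748
≈ 8.12 days

8.12 days


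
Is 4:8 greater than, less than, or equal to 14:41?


4/8 = 0.5000
14/41 = 0.3415
0.5000 > 0.3415, so 4:8 is greater
= greater than

greater than


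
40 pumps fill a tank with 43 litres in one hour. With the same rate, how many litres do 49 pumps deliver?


Direct proportion: y/x = constant
k = 43/40 = 1.0750
y₂ = k × 49 = 43 × 49 / 40 = 2107/40
≈ 52.68

52.68


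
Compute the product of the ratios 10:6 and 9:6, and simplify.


Compound ratio = (10×9) : (6×6)
= 90:36
GCD = 18
= 5:2

5:2


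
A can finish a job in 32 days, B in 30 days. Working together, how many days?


Rate of A = 1/32 per day
Rate of B = 1/30 per day
Combined rate = 1/32 + 1/30 = 62/960 ≈ 0.0646 per day
Days = 1 / combined rate = 960/62
≈ 15.48 days

15.48 days


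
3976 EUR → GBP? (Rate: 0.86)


Amount × rate = 3976 × 0.86
= 3419.36 GBP

3419.36 GBP


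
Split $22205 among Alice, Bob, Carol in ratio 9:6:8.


Total parts = 9 + 6 + 8 = 23
Alice: 22205 × 9/23 = 8688.91
Bob: 22205 × 6/23 = 5792.61
Carol: 22205 × 8/23 = 7723.48
= Alice: $8688.91, Bob: $5792.61, Carol: $7723.48

Alice: $8688.91, Bob: $5792.61, Carol: $7723.48


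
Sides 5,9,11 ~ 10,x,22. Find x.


Scale factor = 10/5 = 2
Missing side = 9 × 2
= 18.0

18.0


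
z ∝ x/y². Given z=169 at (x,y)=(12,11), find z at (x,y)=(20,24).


z = k·x/y²
Solve for k using the known point: k = z·y²/x = 169×121/12 = 20449/12 ≈ 1704.0833
Now evaluate at x=20, y=24:
z = k × 20 / 576 = (20449 × 20) / (12 × 576) = 408980/6912
≈ 59.1696

59.1696


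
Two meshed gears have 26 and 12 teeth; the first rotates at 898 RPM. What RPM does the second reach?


Gear ratio = 26:12 = 13:6
RPM_B = RPM_A × (teeth_A / teeth_B)
= 898 × (26/12)
= 1945.7 RPM

1945.7 RPM


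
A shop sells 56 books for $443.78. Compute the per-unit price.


Unit rate = total / quantity
= 443.78 / 56
= $7.92 per unit

$7.92 per unit


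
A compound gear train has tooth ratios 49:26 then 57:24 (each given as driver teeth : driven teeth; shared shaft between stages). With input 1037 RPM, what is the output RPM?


Stage 1: RPM_B = RPM_A × t_A/t_B = 1037 × 49/26 = 50813/26 ≈ 1954.35
B and C share a shaft → RPM_C = RPM_B
Stage 2: RPM_D = RPM_C × t_C/t_D = RPM_A × (t_A×t_C)/(t_B×t_D)
Overall ratio = (49×57)/(26×24) = 2793/624
RPM_D = 1037 × 2793/624 = 2896341/624
≈ 4641.57 RPM

4641.57 RPM


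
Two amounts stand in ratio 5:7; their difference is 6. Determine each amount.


Let A = 5k, B = 7k.
7k - 5k = 6
2k = 6 → k = 6/2 = 3
A = 5×3 = 15, B = 7×3 = 21
= A = 15, B = 21

A = 15, B = 21


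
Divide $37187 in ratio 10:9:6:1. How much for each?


Total parts = 10 + 9 + 6 + 1 = 26
Part 1: 37187 × 10/26 = 14302.69
Part 2: 37187 × 9/26 = 12872.42
Part 3: 37187 × 6/26 = 8581.62
Part 4: 37187 × 1/26 = 1430.27
= Part 1: $14302.69, Part 2: $12872.42, Part 3: $8581.62, Part 4: $1430.27

Part 1: $14302.69, Part 2: $12872.42, Part 3: $8581.62, Part 4: $1430.27


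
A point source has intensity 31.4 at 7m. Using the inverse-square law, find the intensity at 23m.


I₁d₁² = I₂d₂²
I₂ = I₁ × (d₁/d₂)²
= 31.4 × (7/23)²
= 31.4 × 49/529
= 1538.6/529
≈ 2.9085

2.9085


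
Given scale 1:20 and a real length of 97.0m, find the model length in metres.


Model size = real / scale
= 97.0 / 20
= 4.8500 m

4.8500 m


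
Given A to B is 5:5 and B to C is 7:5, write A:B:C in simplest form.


Match B: multiply A:B by 7 → 35:35
Multiply B:C by 5 → 35:25
Combined: 35:35:25
GCD = 5
= 7:7:5

7:7:5


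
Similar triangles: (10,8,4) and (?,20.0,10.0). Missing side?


Scale factor = 20.0/8 = 2.5
Missing side = 10 × 2.5
= 25.0

25.0


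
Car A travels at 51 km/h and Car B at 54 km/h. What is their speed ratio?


Ratio = 51:54
GCD = 3
Simplified = 17:18
Time ratio (same distance) = 18:17
Speed ratio = 17:18

17:18


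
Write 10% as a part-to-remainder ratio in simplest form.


10% means 10 parts out of 100; remainder = 90
Part : remainder = 10:90
GCD = 10
= 1:9

1:9


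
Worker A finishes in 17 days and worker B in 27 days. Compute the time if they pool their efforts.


Rate of A = 1/17 per day
Rate of B = 1/27 per day
Combined rate = 1/17 + 1/27 = 44/459 ≈ 0.0959 per day
Days = 1 / combined rate = 459/44
≈ 10.43 days

10.43 days


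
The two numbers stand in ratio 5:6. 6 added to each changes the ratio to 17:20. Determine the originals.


Let A = 5k, B = 6k.
(5k + 6) / (6k + 6) = 17/20
Cross-multiply: 20(5k + 6) = 17(6k + 6)
100k + 120 = 102k + 102
100k - 102k = 102 - 120
-2k = -18
k = -18/-2 = 9
A = 5×9 = 45, B = 6×9 = 54
= A = 45, B = 54

A = 45, B = 54


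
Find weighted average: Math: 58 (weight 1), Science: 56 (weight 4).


Numerator = 58×1 + 56×4
= 58 + 224
= 282
Total weight = 5
Weighted avg = 282/5
= 56.40

56.40


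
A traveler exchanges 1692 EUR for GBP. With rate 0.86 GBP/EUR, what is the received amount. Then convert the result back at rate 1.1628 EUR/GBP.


Amount × rate = 1692 × 0.86 = 1455.12 GBP
Round-trip: 1455.12 × 1.1628 = 1692.01 EUR
= 1455.12 GBP, then 1692.01 EUR

1455.12 GBP, then 1692.01 EUR


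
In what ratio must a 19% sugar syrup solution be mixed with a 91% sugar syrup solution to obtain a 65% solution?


Let x parts of 19% mix with y parts of 91%.
19x + 91y = 65(x + y)
19x + 91y = 65x + 65y
x(19 - 65) = y(65 - 91)
x/y = (91 - 65)/(65 - 19) = 26/46
Simplify: 13:23
= 13:23

13:23


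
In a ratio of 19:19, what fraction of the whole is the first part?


Total parts = 19 + 19 = 38
First part: 19/38 = 1/2
= 1/2

1/2


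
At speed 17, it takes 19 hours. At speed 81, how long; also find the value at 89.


Inverse proportion: x × y = constant
k = 17 × 19 = 323
At x=81: k/81 = 3.99
At x=89: k/89 = 3.63
= 3.99 and 3.63

3.99 and 3.63


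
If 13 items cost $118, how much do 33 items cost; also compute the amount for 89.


Direct proportion: y/x = constant
k = 118/13 ≈ 9.0769
y at x=33: k × 33 = 118 × 33 / 13 = 3894/13 ≈ 299.54
y at x=89: k × 89 = 118 × 89 / 13 = 10502/13 ≈ 807.85
= 299.54 and 807.85

299.54 and 807.85


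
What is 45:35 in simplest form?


GCD(45, 35) = 5
45/5 : 35/5
= 9:7

9:7


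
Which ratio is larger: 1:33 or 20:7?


1/33 = 0.0303
20/7 = 2.8571
0.0303 < 2.8571, so 1:33 is less
= 20:7

20:7


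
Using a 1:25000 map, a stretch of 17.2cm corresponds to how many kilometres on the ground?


Real distance = map distance × scale
= 17.2cm × 25000
= 430000 cm = 4300.0 m
= 4.300 km

4.300 km


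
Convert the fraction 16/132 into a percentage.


Percentage = (part / whole) × 100
= (16 / 132) × 100
≈ 12.12%

12.12%


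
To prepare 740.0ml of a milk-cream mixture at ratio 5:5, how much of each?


Total parts = 5 + 5 = 10
milk: 740.0 × 5/10 = 370.0ml
cream: 740.0 × 5/10 = 370.0ml
= 370.0ml and 370.0ml

370.0ml and 370.0ml


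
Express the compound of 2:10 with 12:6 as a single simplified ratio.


Compound ratio = (2×12) : (10×6)
= 24:60
GCD = 12
= 2:5

2:5


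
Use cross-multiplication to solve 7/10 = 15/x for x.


Cross multiply: 7 × x = 10 × 15
7x = 150
x = 150 / 7
= 21.43

21.43


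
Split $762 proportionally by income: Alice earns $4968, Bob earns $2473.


Total income = 4968 + 2473 = $7441
Alice: $762 × 4968/7441 = $508.75
Bob: $762 × 2473/7441 = $253.25
= Alice: $508.75, Bob: $253.25

Alice: $508.75, Bob: $253.25


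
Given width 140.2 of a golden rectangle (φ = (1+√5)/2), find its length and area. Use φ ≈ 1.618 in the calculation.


φ = (1 + √5) / 2 ≈ 1.618
Length = width × φ = 140.2 × 1.618 = 226.8436
≈ 226.84
Area = width × length = 140.2 × 226.8436 = 31803.47272 ≈ 31803.47
= Length: 226.84, Area: 31803.47

Length: 226.84, Area: 31803.47


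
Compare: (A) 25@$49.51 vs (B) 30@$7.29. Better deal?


Deal A: $49.51/25 = $1.9804/unit
Deal B: $7.29/30 = $0.2430/unit
B is cheaper per unit
= Deal B

Deal B


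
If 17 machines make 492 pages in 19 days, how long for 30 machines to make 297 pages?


Days ∝ work / workers, so d₂ = d₁ × (m₁/m₂) × (w₂/w₁)
Workers factor (inverse): 17/30 ≈ 0.5667
Work factor (direct): 297/492 ≈ 0.6037
d₂ = 19 × 17/30 × 297/492 = (19 × 17 × 297) / (30 × 492) = 95931/14760
≈ 6.50 days

6.50 days


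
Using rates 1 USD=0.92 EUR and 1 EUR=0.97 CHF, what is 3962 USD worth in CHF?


Step 1: 3962 USD × 0.92 = 3645.04 EUR
Step 2: 3645.04 EUR × 0.97 = 3535.69 CHF
Implied rate USD→CHF = 0.92 × 0.97 = 0.8924
= 3535.69 CHF

3535.69 CHF


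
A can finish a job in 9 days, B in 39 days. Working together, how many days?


Rate of A = 1/9 per day
Rate of B = 1/39 per day
Combined rate = 1/9 + 1/39 = 48/351 ≈ 0.1368 per day
Days = 1 / combined rate = 351/48
≈ 7.31 days

7.31 days


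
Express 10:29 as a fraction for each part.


Total parts = 10 + 29 = 39
First part: 10/39 = 10/39
Second part: 29/39 = 29/39
= 10/39 and 29/39

10/39 and 29/39


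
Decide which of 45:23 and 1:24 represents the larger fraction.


45/23 = 1.9565
1/24 = 0.0417
1.9565 > 0.0417, so 45:23 is greater
= 45:23

45:23


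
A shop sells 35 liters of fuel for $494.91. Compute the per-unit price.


Unit rate = total / quantity
= 494.91 / 35
= $14.14 per unit

$14.14 per unit


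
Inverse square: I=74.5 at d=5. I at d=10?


I₁d₁² = I₂d₂²
I₂ = I₁ × (d₁/d₂)²
= 74.5 × (5/10)²
= 74.5 × 25/100
= 1862.5/100
= 18.6250

18.6250


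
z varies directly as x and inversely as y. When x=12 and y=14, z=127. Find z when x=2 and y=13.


z = k·x/y
Solve for k using the known point: k = z·y/x = 127×14/12 = 1778/12 ≈ 148.1667
Now evaluate at x=2, y=13:
z = k × 2 / 13 = (1778 × 2) / (12 × 13) = 3556/156
≈ 22.7949

22.7949


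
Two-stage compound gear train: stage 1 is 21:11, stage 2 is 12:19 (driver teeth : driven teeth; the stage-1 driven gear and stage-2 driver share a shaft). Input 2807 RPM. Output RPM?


Stage 1: RPM_B = RPM_A × t_A/t_B = 2807 × 21/11 = 58947/11 ≈ 5358.82
B and C share a shaft → RPM_C = RPM_B
Stage 2: RPM_D = RPM_C × t_C/t_D = RPM_A × (t_A×t_C)/(t_B×t_D)
Overall ratio = (21×12)/(11×19) = 252/209
RPM_D = 2807 × 252/209 = 707364/209
≈ 3384.52 RPM

3384.52 RPM


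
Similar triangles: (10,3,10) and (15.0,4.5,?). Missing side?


Scale factor = 15.0/10 = 1.5
Missing side = 10 × 1.5
= 15.0

15.0


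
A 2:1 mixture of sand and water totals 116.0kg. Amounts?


Total parts = 2 + 1 = 3
sand: 116.0 × 2/3 = 77.3kg
water: 116.0 × 1/3 = 38.7kg
= 77.3kg and 38.7kg

77.3kg and 38.7kg


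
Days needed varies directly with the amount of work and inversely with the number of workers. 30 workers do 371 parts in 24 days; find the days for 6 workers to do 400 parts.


Days ∝ work / workers, so d₂ = d₁ × (m₁/m₂) × (w₂/w₁)
Workers factor (inverse): 30/6 = 5.0000
Work factor (direct): 400/371 ≈ 1.0782
d₂ = 24 × 30/6 × 400/371 = (24 × 30 × 400) / (6 × 371) = 288000/2226
≈ 129.38 days

129.38 days


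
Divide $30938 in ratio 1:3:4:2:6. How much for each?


Total parts = 1 + 3 + 4 + 2 + 6 = 16
Part 1: 30938 × 1/16 = 1933.63
Part 2: 30938 × 3/16 = 5800.88
Part 3: 30938 × 4/16 = 7734.50
Part 4: 30938 × 2/16 = 3867.25
Part 5: 30938 × 6/16 = 11601.75
= Part 1: $1933.63, Part 2: $5800.88, Part 3: $7734.50, Part 4: $3867.25, Part 5: $11601.75

Part 1: $1933.63, Part 2: $5800.88, Part 3: $7734.50, Part 4: $3867.25, Part 5: $11601.75


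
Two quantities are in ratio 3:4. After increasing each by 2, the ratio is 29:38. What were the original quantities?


Let A = 3k, B = 4k.
(3k + 2) / (4k + 2) = 29/38
Cross-multiply: 38(3k + 2) = 29(4k + 2)
114k + 76 = 116k + 58
114k - 116k = 58 - 76
-2k = -18
k = -18/-2 = 9
A = 3×9 = 27, B = 4×9 = 36
= A = 27, B = 36

A = 27, B = 36


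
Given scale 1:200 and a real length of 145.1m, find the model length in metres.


Model size = real / scale
= 145.1 / 200
= 0.7255 m

0.7255 m


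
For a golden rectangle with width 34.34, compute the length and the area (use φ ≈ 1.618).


φ = (1 + √5) / 2 ≈ 1.618
Length = width × φ = 34.34 × 1.618 = 55.56212
≈ 55.56
Area = width × length = 34.34 × 55.56212 = 1908.0032008 ≈ 1908.00
= Length: 55.56, Area: 1908.00

Length: 55.56, Area: 1908.00


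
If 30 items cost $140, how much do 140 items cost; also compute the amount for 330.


Direct proportion: y/x = constant
k = 140/30 ≈ 4.6667
y at x=140: k × 140 = 140 × 140 / 30 = 19600/30 ≈ 653.33
y at x=330: k × 330 = 140 × 330 / 30 = 46200/30 = 1540.00
= 653.33 and 1540.00

653.33 and 1540.00


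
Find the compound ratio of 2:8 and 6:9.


Compound ratio = (2×6) : (8×9)
= 12:72
GCD = 12
= 1:6

1:6


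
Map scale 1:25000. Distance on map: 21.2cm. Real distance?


Real distance = map distance × scale
= 21.2cm × 25000
= 530000 cm = 5300.0 m
= 5.300 km

5.300 km


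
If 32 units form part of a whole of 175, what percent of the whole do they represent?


Percentage = (part / whole) × 100
= (32 / 175) × 100
≈ 18.29%

18.29%


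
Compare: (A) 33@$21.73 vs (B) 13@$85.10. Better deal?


Deal A: $21.73/33 = $0.6585/unit
Deal B: $85.10/13 = $6.5462/unit
A is cheaper per unit
= Deal A

Deal A


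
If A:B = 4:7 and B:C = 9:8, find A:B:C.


Match B: multiply A:B by 9 → 36:63
Multiply B:C by 7 → 63:56
Combined: 36:63:56
GCD = 1
= 36:63:56

36:63:56


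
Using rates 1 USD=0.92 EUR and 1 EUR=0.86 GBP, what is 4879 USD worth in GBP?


Step 1: 4879 USD × 0.92 = 4488.68 EUR
Step 2: 4488.68 EUR × 0.86 = 3860.26 GBP
Implied rate USD→GBP = 0.92 × 0.86 = 0.7912
= 3860.26 GBP

3860.26 GBP


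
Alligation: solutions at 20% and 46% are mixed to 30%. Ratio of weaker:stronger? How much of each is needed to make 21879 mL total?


Let x parts of 20% mix with y parts of 46%.
20x + 46y = 30(x + y)
20x + 46y = 30x + 30y
x(20 - 30) = y(30 - 46)
x/y = (46 - 30)/(30 - 20) = 16/10
Simplify: 8:5
Total parts = 13; one part = 21879/13 = 1683.00 mL
20% solution: 8×1683.00 = 13464.00 mL
46% solution: 5×1683.00 = 8415.00 mL
= ratio 8:5; 13464.00 mL and 8415.00 mL

ratio 8:5; 13464.00 mL and 8415.00 mL


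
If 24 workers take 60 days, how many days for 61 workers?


Inverse proportion: x × y = constant
k = 24 × 60 = 1440
y₂ = k / 61 = 1440 / 61
= 23.61

23.61


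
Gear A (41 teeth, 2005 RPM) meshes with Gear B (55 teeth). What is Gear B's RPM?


Gear ratio = 41:55 = 41:55
RPM_B = RPM_A × (teeth_A / teeth_B)
= 2005 × (41/55)
= 1494.6 RPM

1494.6 RPM


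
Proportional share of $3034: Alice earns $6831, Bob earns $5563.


Total income = 6831 + 5563 = $12394
Alice: $3034 × 6831/12394 = $1672.20
Bob: $3034 × 5563/12394 = $1361.80
= Alice: $1672.20, Bob: $1361.80

Alice: $1672.20, Bob: $1361.80


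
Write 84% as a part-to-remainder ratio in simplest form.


84% means 84 parts out of 100; remainder = 16
Part : remainder = 84:16
GCD = 4
= 21:4

21:4


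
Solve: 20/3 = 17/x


Cross multiply: 20 × x = 3 × 17
20x = 51
x = 51 / 20
= 2.55

2.55


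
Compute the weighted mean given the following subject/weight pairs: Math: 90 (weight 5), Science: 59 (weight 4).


Numerator = 90×5 + 59×4
= 450 + 236
= 686
Total weight = 9
Weighted avg = 686/9
= 76.22

76.22


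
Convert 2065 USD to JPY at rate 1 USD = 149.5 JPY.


Amount × rate = 2065 × 149.5
= 308717.50 JPY

308717.50 JPY


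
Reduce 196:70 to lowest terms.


GCD(196, 70) = 14
196/14 : 70/14
= 14:5

14:5


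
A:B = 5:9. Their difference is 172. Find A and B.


Let A = 5k, B = 9k.
9k - 5k = 172
4k = 172 → k = 172/4 = 43
A = 5×43 = 215, B = 9×43 = 387
= A = 215, B = 387

A = 215, B = 387


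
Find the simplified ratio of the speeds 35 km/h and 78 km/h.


Ratio = 35:78
GCD = 1
Simplified = 35:78
Time ratio (same distance) = 78:35
Speed ratio = 35:78

35:78


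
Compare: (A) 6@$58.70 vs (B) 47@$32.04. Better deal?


Deal A: $58.70/6 = $9.7833/unit
Deal B: $32.04/47 = $0.6817/unit
B is cheaper per unit
= Deal B

Deal B


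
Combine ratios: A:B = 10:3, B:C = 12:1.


Match B: multiply A:B by 12 → 120:36
Multiply B:C by 3 → 36:3
Combined: 120:36:3
GCD = 3
= 40:12:1

40:12:1


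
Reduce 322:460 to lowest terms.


GCD(322, 460) = 46
322/46 : 460/46
= 7:10

7:10


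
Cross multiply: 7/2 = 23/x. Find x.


Cross multiply: 7 × x = 2 × 23
7x = 46
x = 46 / 7
= 6.57

6.57


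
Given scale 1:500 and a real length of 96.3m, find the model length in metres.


Model size = real / scale
= 96.3 / 500
= 0.1926 m

0.1926 m


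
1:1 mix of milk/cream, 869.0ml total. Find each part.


Total parts = 1 + 1 = 2
milk: 869.0 × 1/2 = 434.5ml
cream: 869.0 × 1/2 = 434.5ml
= 434.5ml and 434.5ml

434.5ml and 434.5ml


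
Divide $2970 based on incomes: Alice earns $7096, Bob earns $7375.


Total income = 7096 + 7375 = $14471
Alice: $2970 × 7096/14471 = $1456.37
Bob: $2970 × 7375/14471 = $1513.63
= Alice: $1456.37, Bob: $1513.63

Alice: $1456.37, Bob: $1513.63


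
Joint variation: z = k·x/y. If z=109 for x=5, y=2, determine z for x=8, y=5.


z = k·x/y
Solve for k using the known point: k = z·y/x = 109×2/5 = 218/5 = 43.6000
Now evaluate at x=8, y=5:
z = k × 8 / 5 = (218 × 8) / (5 × 5) = 1744/25
= 69.7600

69.7600


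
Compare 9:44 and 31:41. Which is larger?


9/44 = 0.2045
31/41 = 0.7561
0.2045 < 0.7561, so 9:44 is less
= 31:41

31:41


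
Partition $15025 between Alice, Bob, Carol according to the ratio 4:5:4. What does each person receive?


Total parts = 4 + 5 + 4 = 13
Alice: 15025 × 4/13 = 4623.08
Bob: 15025 × 5/13 = 5778.85
Carol: 15025 × 4/13 = 4623.08
= Alice: $4623.08, Bob: $5778.85, Carol: $4623.08

Alice: $4623.08, Bob: $5778.85, Carol: $4623.08


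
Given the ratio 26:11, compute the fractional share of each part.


Total parts = 26 + 11 = 37
First part: 26/37 = 26/37
Second part: 11/37 = 11/37
= 26/37 and 11/37

26/37 and 11/37
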